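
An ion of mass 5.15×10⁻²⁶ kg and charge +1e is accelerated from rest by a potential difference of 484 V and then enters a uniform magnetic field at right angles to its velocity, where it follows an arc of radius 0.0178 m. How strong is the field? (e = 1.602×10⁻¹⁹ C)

B ≈ 0.991 T

v = √(2|q|V/m) = √(2·1.602×10⁻¹⁹·484/5.15×10⁻²⁶) ≈ 5.487×10⁴ m/s.
B = mv/(|q|r) = (5.15×10⁻²⁶)(5.487×10⁴)/((1.602×10⁻¹⁹)(0.0178)) ≈ 0.991 T.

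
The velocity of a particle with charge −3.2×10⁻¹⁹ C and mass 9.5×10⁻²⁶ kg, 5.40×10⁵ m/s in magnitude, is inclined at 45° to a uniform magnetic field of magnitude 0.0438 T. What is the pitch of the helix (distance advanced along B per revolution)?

v∥ = v cosθ = 5.40×10⁵·cos45° ≈ 3.818×10⁵ m/s.
T = 2πm/(|q|B) = 2π(9.5×10⁻²⁶)/((3.2×10⁻¹⁹)(0.0438)) ≈ 4.259×10⁻⁵ s.
pitch = v∥ T = (3.818×10⁵)(4.259×10⁻⁵) ≈ 16.3 m.

p ≈ 16.3 m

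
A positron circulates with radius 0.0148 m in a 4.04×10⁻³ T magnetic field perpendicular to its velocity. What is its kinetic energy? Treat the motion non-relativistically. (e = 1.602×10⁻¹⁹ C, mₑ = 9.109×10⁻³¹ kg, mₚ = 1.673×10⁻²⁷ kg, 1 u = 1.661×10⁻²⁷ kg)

v = |q|Br/m, then KE = ½mv² = (qBr)²/(2m).
v = (1.602×10⁻¹⁹)(4.04×10⁻³)(0.0148)/9.109×10⁻³¹ ≈ 1.052×10⁷ m/s.
KE = ½(9.109×10⁻³¹)(1.052×10⁷)² ≈ 5.04×10⁻¹⁷ J = 314 eV.

KE ≈ 314 eV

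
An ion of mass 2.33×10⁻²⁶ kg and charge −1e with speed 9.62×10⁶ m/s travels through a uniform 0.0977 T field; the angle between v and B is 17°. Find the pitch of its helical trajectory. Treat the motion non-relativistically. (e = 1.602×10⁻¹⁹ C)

p ≈ 86.0 m

v∥ = v cosθ = 9.62×10⁶·cos17° ≈ 9.200×10⁶ m/s.
T = 2πm/(|q|B) = 2π(2.33×10⁻²⁶)/((1.602×10⁻¹⁹)(0.0977)) ≈ 9.354×10⁻⁶ s.
pitch = v∥ T = (9.200×10⁶)(9.354×10⁻⁶) ≈ 86.0 m.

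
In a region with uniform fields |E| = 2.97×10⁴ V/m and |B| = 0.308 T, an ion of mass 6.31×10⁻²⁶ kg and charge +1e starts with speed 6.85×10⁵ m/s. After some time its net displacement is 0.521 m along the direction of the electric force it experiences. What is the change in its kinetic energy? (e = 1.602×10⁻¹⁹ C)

The magnetic force is always ⟂ v and does no work; only the electric force changes KE.
ΔKE = F_E · d = |q|E d = (1.602×10⁻¹⁹)(2.97×10⁴)(0.521) ≈ 2.48×10⁻¹⁵ J.

ΔKE ≈ 2.48×10⁻¹⁵ J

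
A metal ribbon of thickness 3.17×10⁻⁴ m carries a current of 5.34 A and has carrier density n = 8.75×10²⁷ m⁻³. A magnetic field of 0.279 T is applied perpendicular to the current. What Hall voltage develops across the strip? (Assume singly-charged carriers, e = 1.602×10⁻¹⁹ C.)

V_H ≈ 3.35×10⁻⁶ V

V_H = IB/(n e t).
V_H = (5.34)(0.279)/((8.75×10²⁷)(1.602×10⁻¹⁹)(3.17×10⁻⁴)) ≈ 3.35×10⁻⁶ V.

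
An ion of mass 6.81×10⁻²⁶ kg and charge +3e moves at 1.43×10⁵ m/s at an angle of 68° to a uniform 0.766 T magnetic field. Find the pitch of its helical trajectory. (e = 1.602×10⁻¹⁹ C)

p ≈ 0.0623 m

v∥ = v cosθ = 1.43×10⁵·cos68° ≈ 5.357×10⁴ m/s.
T = 2πm/(|q|B) = 2π(6.81×10⁻²⁶)/((4.806×10⁻¹⁹)(0.766)) ≈ 1.162×10⁻⁶ s.
pitch = v∥ T = (5.357×10⁴)(1.162×10⁻⁶) ≈ 0.0623 m.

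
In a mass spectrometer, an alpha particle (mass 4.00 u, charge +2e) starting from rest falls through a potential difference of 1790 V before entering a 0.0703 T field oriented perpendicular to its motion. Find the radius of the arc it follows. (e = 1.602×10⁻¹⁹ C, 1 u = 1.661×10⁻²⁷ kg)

Acceleration: |q|V = ½mv² ⇒ v = √(2|q|V/m) = √(2·3.204×10⁻¹⁹·1790/6.644×10⁻²⁷) ≈ 4.155×10⁵ m/s.
In the field: r = mv/(|q|B) = (6.644×10⁻²⁷)(4.155×10⁵)/((3.204×10⁻¹⁹)(0.0703)) ≈ 0.123 m.

r ≈ 0.123 m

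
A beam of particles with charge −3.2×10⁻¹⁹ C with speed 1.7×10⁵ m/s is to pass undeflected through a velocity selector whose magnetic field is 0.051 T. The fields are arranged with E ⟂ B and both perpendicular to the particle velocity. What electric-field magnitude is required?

For straight-line motion qE = qvB, so E = vB.
E = 1.7×10⁵ × 0.051 = 8700 V/m.

E = 8700 V/m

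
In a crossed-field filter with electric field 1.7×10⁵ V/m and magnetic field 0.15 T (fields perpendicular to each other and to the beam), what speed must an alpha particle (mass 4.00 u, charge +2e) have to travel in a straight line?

Straight-line motion ⇒ electric and magnetic forces cancel, so E = vB.
v = E/B = 1.7×10⁵/0.15 = 1.1×10⁶ m/s.
The result is independent of the particle's charge and mass.

v = 1.1×10⁶ m/s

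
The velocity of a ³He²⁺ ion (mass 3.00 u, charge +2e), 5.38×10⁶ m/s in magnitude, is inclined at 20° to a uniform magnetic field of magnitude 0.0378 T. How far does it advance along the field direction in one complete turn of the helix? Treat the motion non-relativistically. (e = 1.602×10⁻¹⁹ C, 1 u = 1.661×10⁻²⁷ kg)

v∥ = v cosθ = 5.38×10⁶·cos20° ≈ 5.056×10⁶ m/s.
T = 2πm/(|q|B) = 2π(4.983×10⁻²⁷)/((3.204×10⁻¹⁹)(0.0378)) ≈ 2.585×10⁻⁶ s.
pitch = v∥ T = (5.056×10⁶)(2.585×10⁻⁶) ≈ 13.1 m.

p ≈ 13.1 m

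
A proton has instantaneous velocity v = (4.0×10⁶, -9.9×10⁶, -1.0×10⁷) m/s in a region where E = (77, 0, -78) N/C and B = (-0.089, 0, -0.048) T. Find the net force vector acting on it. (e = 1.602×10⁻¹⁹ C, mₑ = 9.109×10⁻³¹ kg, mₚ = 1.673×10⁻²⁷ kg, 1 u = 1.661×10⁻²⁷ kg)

v×B = (4.75×10⁵, 1.08×10⁶, -8.81×10⁵) N/C.
E + v×B = (4.75×10⁵, 1.08×10⁶, -8.81×10⁵) N/C.
F = q(E + v×B) = (1.602×10⁻¹⁹ C)·(4.75×10⁵, 1.08×10⁶, -8.81×10⁵) = (7.61×10⁻¹⁴, 1.73×10⁻¹³, -1.41×10⁻¹³) N.

F ≈ (7.61×10⁻¹⁴, 1.73×10⁻¹³, -1.41×10⁻¹³) N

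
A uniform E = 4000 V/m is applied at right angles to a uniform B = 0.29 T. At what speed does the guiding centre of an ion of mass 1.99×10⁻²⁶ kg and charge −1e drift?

The E×B drift speed is v_d = E/B.
v_d = 4000/0.29 = 1.4×10⁴ m/s.

v_d ≈ 1.4×10⁴ m/s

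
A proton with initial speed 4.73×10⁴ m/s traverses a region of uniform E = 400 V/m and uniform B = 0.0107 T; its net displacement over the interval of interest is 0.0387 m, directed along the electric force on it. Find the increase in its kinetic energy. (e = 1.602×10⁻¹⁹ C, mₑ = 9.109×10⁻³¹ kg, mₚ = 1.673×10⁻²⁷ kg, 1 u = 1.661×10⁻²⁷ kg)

The magnetic force is always ⟂ v and does no work; only the electric force changes KE.
ΔKE = F_E · d = |q|E d = (1.602×10⁻¹⁹)(400)(0.0387) ≈ 2.48×10⁻¹⁸ J.

ΔKE ≈ 2.48×10⁻¹⁸ J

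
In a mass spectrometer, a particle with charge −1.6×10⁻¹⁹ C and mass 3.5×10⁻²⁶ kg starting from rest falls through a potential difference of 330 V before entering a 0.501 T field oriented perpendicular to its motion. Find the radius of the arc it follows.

Acceleration: |q|V = ½mv² ⇒ v = √(2|q|V/m) = √(2·1.6×10⁻¹⁹·330/3.5×10⁻²⁶) ≈ 5.493×10⁴ m/s.
In the field: r = mv/(|q|B) = (3.5×10⁻²⁶)(5.493×10⁴)/((1.6×10⁻¹⁹)(0.501)) ≈ 0.0240 m.

r ≈ 0.0240 m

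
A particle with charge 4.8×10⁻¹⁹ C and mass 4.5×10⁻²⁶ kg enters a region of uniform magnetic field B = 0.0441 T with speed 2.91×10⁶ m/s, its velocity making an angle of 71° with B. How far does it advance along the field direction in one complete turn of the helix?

p ≈ 12.7 m

v∥ = v cosθ = 2.91×10⁶·cos71° ≈ 9.474×10⁵ m/s.
T = 2πm/(|q|B) = 2π(4.5×10⁻²⁶)/((4.8×10⁻¹⁹)(0.0441)) ≈ 1.336×10⁻⁵ s.
pitch = v∥ T = (9.474×10⁵)(1.336×10⁻⁵) ≈ 12.7 m.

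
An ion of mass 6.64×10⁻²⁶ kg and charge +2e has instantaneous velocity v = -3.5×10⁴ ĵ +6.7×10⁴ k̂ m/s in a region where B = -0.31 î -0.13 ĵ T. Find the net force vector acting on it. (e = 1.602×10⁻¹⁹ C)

F ≈ (2.79×10⁻¹⁵, -6.65×10⁻¹⁵, -3.48×10⁻¹⁵) N

v×B = (8710, -2.08×10⁴, -1.08×10⁴) N/C.
F = q v×B = (3.204×10⁻¹⁹ C)·(8710, -2.08×10⁴, -1.08×10⁴) = (2.79×10⁻¹⁵, -6.65×10⁻¹⁵, -3.48×10⁻¹⁵) N.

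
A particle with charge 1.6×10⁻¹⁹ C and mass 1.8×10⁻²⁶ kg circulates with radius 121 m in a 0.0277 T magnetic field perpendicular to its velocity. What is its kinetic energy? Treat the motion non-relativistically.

KE ≈ 7.99×10⁻¹² J

v = |q|Br/m, then KE = ½mv² = (qBr)²/(2m).
v = (1.6×10⁻¹⁹)(0.0277)(121)/1.8×10⁻²⁶ ≈ 2.979×10⁷ m/s.
KE = ½(1.8×10⁻²⁶)(2.979×10⁷)² ≈ 7.99×10⁻¹² J.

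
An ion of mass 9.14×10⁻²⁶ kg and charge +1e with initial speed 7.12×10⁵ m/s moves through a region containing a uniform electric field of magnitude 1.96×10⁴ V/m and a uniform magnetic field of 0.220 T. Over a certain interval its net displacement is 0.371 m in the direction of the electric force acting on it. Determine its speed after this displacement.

B does no work; ΔKE = |q|E d.
½mv_f² = ½mv₀² + |q|Ed = ½(9.14×10⁻²⁶)(7.12×10⁵)² + (1.602×10⁻¹⁹)(1.96×10⁴)(0.371) ≈ 2.317×10⁻¹⁴ J + 1.165×10⁻¹⁵ J ≈ 2.433×10⁻¹⁴ J.
v_f = √(2·2.433×10⁻¹⁴/9.14×10⁻²⁶) ≈ 7.30×10⁵ m/s.

v_f ≈ 7.30×10⁵ m/s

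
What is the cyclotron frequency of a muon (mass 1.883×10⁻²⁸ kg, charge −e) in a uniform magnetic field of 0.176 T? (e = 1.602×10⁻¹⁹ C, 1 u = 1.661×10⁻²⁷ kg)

f = |q|B/(2πm).
f = (1.602×10⁻¹⁹)(0.176)/(2π·1.883×10⁻²⁸) ≈ 2.38×10⁷ Hz.

f ≈ 2.38×10⁷ Hz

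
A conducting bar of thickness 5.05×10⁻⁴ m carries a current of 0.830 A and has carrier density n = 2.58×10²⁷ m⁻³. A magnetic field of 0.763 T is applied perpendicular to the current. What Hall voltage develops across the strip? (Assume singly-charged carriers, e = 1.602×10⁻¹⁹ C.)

V_H ≈ 3.03×10⁻⁶ V

V_H = IB/(n e t).
V_H = (0.830)(0.763)/((2.58×10²⁷)(1.602×10⁻¹⁹)(5.05×10⁻⁴)) ≈ 3.03×10⁻⁶ V.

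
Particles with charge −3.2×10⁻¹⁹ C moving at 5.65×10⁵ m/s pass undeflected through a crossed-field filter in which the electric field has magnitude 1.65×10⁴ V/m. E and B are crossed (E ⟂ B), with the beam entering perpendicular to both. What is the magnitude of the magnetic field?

Balance of forces in the selector: qE = qvB ⇒ B = E/v.
B = 1.65×10⁴/5.65×10⁵ = 0.0292 T.

B = 0.0292 T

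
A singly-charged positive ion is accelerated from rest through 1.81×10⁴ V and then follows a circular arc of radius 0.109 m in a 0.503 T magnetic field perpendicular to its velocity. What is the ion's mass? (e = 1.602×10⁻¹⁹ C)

Combine |q|V = ½mv² and r = mv/(|q|B): eliminate v to get m = qB²r²/(2V).
m = (1.602×10⁻¹⁹)(0.503)²(0.109)²/(2·1.81×10⁴) ≈ 1.33×10⁻²⁶ kg.

m ≈ 1.33×10⁻²⁶ kg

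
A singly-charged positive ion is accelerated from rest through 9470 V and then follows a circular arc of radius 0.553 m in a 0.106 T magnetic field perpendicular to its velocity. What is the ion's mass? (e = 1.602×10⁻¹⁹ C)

Combine |q|V = ½mv² and r = mv/(|q|B): eliminate v to get m = qB²r²/(2V).
m = (1.602×10⁻¹⁹)(0.106)²(0.553)²/(2·9470) ≈ 2.91×10⁻²⁶ kg.

m ≈ 2.91×10⁻²⁶ kg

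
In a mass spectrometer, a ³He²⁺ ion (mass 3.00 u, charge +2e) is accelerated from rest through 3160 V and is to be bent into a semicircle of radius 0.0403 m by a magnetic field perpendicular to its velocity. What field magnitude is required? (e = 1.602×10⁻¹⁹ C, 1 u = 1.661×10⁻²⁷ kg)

B ≈ 0.246 T

v = √(2|q|V/m) = √(2·3.204×10⁻¹⁹·3160/4.983×10⁻²⁷) ≈ 6.375×10⁵ m/s.
B = mv/(|q|r) = (4.983×10⁻²⁷)(6.375×10⁵)/((3.204×10⁻¹⁹)(0.0403)) ≈ 0.246 T.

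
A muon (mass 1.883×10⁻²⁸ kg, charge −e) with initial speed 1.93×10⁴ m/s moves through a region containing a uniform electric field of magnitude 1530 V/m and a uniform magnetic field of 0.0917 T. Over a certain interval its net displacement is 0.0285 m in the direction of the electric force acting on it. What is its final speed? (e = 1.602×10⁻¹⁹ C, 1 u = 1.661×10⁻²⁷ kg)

B does no work; ΔKE = |q|E d.
½mv_f² = ½mv₀² + |q|Ed = ½(1.883×10⁻²⁸)(1.93×10⁴)² + (1.602×10⁻¹⁹)(1530)(0.0285) ≈ 3.507×10⁻²⁰ J + 6.986×10⁻¹⁸ J ≈ 7.021×10⁻¹⁸ J.
v_f = √(2·7.021×10⁻¹⁸/1.883×10⁻²⁸) ≈ 2.73×10⁵ m/s.

v_f ≈ 2.73×10⁵ m/s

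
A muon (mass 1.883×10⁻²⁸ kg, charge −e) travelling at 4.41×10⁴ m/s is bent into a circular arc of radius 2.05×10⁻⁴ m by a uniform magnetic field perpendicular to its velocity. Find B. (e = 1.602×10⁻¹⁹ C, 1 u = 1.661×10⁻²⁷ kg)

B ≈ 0.253 T

From |q|vB = mv²/r, B = mv/(|q|r).
B = (1.883×10⁻²⁸)(4.41×10⁴)/((1.602×10⁻¹⁹)(2.05×10⁻⁴)) ≈ 0.253 T.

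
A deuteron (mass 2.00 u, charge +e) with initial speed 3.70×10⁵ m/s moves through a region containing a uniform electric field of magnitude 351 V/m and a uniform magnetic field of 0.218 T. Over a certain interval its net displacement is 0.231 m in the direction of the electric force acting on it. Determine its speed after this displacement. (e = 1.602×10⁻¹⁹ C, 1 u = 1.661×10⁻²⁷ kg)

B does no work; ΔKE = |q|E d.
½mv_f² = ½mv₀² + |q|Ed = ½(3.322×10⁻²⁷)(3.70×10⁵)² + (1.602×10⁻¹⁹)(351)(0.231) ≈ 2.274×10⁻¹⁶ J + 1.299×10⁻¹⁷ J ≈ 2.404×10⁻¹⁶ J.
v_f = √(2·2.404×10⁻¹⁶/3.322×10⁻²⁷) ≈ 3.80×10⁵ m/s.

v_f ≈ 3.80×10⁵ m/s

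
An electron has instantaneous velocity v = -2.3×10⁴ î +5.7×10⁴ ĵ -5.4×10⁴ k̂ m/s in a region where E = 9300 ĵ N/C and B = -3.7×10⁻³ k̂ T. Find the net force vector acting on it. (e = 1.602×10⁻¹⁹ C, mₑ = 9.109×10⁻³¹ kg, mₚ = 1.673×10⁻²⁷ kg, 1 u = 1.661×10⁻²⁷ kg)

v×B = (-211, -85.1, 0) N/C.
E + v×B = (-211, 9210, 0) N/C.
F = q(E + v×B) = (−1.602×10⁻¹⁹ C)·(-211, 9210, 0) = (3.38×10⁻¹⁷, -1.48×10⁻¹⁵, 0) N.

F ≈ (3.38×10⁻¹⁷, -1.48×10⁻¹⁵, 0) N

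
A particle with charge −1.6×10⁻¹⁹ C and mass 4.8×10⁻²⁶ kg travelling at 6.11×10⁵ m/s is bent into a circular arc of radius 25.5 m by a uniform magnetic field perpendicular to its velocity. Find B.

B ≈ 7.19×10⁻³ T

From |q|vB = mv²/r, B = mv/(|q|r).
B = (4.8×10⁻²⁶)(6.11×10⁵)/((1.6×10⁻¹⁹)(25.5)) ≈ 7.19×10⁻³ T.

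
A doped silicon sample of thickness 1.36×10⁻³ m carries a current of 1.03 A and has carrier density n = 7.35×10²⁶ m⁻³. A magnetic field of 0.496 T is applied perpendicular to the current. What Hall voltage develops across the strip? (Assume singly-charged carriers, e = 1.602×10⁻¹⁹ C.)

V_H ≈ 3.19×10⁻⁶ V

V_H = IB/(n e t).
V_H = (1.03)(0.496)/((7.35×10²⁶)(1.602×10⁻¹⁹)(1.36×10⁻³)) ≈ 3.19×10⁻⁶ V.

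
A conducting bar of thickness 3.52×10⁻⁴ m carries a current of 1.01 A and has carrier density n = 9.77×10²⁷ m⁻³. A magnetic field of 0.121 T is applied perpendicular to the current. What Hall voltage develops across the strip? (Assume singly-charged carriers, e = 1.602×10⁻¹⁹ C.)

V_H ≈ 2.22×10⁻⁷ V

V_H = IB/(n e t).
V_H = (1.01)(0.121)/((9.77×10²⁷)(1.602×10⁻¹⁹)(3.52×10⁻⁴)) ≈ 2.22×10⁻⁷ V.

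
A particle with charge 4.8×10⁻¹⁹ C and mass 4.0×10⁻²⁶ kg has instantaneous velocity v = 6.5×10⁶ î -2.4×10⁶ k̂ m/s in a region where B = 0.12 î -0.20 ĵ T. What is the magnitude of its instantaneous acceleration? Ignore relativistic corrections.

|a| ≈ 1.70×10¹³ m/s²

v×B = (-4.80×10⁵, -2.88×10⁵, -1.30×10⁶) N/C.
F = q v×B = (4.8×10⁻¹⁹ C)·(-4.80×10⁵, -2.88×10⁵, -1.30×10⁶) = (-2.30×10⁻¹³, -1.38×10⁻¹³, -6.24×10⁻¹³) N.
|a| = |F|/m = 6.794×10⁻¹³/4.0×10⁻²⁶ ≈ 1.70×10¹³ m/s².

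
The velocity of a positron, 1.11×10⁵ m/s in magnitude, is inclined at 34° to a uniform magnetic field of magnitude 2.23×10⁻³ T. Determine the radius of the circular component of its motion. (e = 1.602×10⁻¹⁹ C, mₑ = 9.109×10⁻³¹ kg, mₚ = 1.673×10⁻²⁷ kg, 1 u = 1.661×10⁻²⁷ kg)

v⊥ = v sinθ = 1.11×10⁵·sin34° ≈ 6.207×10⁴ m/s.
r = m v⊥/(|q|B) = (9.109×10⁻³¹)(6.207×10⁴)/((1.602×10⁻¹⁹)(2.23×10⁻³)) ≈ 1.58×10⁻⁴ m.

r ≈ 1.58×10⁻⁴ m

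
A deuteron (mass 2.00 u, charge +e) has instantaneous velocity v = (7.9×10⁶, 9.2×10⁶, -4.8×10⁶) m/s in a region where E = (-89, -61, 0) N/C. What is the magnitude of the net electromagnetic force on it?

Only an electric field acts, so F = qE = (1.602×10⁻¹⁹ C)·(-89.0, -61.0, 0) = (-1.43×10⁻¹⁷, -9.77×10⁻¹⁸, 0) N.
|F| = 1.73×10⁻¹⁷ N.

|F| ≈ 1.73×10⁻¹⁷ N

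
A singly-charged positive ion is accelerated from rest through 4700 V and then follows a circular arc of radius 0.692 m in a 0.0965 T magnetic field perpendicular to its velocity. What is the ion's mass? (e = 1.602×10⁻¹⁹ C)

Combine |q|V = ½mv² and r = mv/(|q|B): eliminate v to get m = qB²r²/(2V).
m = (1.602×10⁻¹⁹)(0.0965)²(0.692)²/(2·4700) ≈ 7.60×10⁻²⁶ kg.

m ≈ 7.60×10⁻²⁶ kg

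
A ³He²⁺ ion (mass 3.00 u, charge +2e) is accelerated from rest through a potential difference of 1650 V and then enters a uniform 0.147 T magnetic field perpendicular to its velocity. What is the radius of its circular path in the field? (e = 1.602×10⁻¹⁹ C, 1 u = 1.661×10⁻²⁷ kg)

Acceleration: |q|V = ½mv² ⇒ v = √(2|q|V/m) = √(2·3.204×10⁻¹⁹·1650/4.983×10⁻²⁷) ≈ 4.606×10⁵ m/s.
In the field: r = mv/(|q|B) = (4.983×10⁻²⁷)(4.606×10⁵)/((3.204×10⁻¹⁹)(0.147)) ≈ 0.0487 m.

r ≈ 0.0487 m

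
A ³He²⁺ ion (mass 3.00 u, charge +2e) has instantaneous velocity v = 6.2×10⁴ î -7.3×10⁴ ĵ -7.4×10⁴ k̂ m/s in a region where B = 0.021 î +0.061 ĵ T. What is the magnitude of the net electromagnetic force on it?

v×B = (4510, -1550, 5320) N/C.
F = q v×B = (3.204×10⁻¹⁹ C)·(4510, -1550, 5320) = (1.45×10⁻¹⁵, -4.98×10⁻¹⁶, 1.70×10⁻¹⁵) N.
|F| = 2.29×10⁻¹⁵ N.

|F| ≈ 2.29×10⁻¹⁵ N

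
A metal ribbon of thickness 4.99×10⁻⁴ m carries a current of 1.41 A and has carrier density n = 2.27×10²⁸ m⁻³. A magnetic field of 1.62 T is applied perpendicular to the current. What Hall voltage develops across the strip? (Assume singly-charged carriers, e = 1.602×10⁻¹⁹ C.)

V_H ≈ 1.26×10⁻⁶ V

V_H = IB/(n e t).
V_H = (1.41)(1.62)/((2.27×10²⁸)(1.602×10⁻¹⁹)(4.99×10⁻⁴)) ≈ 1.26×10⁻⁶ V.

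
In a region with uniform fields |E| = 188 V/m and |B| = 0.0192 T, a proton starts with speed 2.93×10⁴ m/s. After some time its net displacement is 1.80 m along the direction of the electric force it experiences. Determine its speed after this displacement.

v_f ≈ 2.56×10⁵ m/s

B does no work; ΔKE = |q|E d.
½mv_f² = ½mv₀² + |q|Ed = ½(1.673×10⁻²⁷)(2.93×10⁴)² + (1.602×10⁻¹⁹)(188)(1.80) ≈ 7.181×10⁻¹⁹ J + 5.421×10⁻¹⁷ J ≈ 5.493×10⁻¹⁷ J.
v_f = √(2·5.493×10⁻¹⁷/1.673×10⁻²⁷) ≈ 2.56×10⁵ m/s.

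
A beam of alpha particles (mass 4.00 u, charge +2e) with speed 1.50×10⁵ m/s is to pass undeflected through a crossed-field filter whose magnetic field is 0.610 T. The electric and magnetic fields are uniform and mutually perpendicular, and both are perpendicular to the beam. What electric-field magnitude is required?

E = 9.15×10⁴ V/m

For straight-line motion qE = qvB, so E = vB.
E = 1.50×10⁵ × 0.610 = 9.15×10⁴ V/m.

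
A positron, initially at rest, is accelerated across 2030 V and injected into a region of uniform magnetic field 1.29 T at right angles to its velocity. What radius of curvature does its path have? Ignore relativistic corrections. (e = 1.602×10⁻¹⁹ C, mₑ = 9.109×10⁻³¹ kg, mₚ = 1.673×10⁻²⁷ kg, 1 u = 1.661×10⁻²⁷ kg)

Acceleration: |q|V = ½mv² ⇒ v = √(2|q|V/m) = √(2·1.602×10⁻¹⁹·2030/9.109×10⁻³¹) ≈ 2.672×10⁷ m/s.
In the field: r = mv/(|q|B) = (9.109×10⁻³¹)(2.672×10⁷)/((1.602×10⁻¹⁹)(1.29)) ≈ 1.18×10⁻⁴ m.

r ≈ 1.18×10⁻⁴ m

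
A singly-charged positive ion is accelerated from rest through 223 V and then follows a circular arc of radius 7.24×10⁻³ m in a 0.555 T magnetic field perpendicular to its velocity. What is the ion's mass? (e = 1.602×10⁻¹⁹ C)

m ≈ 5.80×10⁻²⁷ kg

Combine |q|V = ½mv² and r = mv/(|q|B): eliminate v to get m = qB²r²/(2V).
m = (1.602×10⁻¹⁹)(0.555)²(7.24×10⁻³)²/(2·223) ≈ 5.80×10⁻²⁷ kg.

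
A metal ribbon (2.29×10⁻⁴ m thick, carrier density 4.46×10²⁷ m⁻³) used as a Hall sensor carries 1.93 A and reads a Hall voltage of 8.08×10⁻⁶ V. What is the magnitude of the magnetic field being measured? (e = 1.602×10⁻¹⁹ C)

B ≈ 0.685 T

From V_H = IB/(n e t), B = V_H n e t / I.
B = (8.08×10⁻⁶)(4.46×10²⁷)(1.602×10⁻¹⁹)(2.29×10⁻⁴)/1.93 ≈ 0.685 T.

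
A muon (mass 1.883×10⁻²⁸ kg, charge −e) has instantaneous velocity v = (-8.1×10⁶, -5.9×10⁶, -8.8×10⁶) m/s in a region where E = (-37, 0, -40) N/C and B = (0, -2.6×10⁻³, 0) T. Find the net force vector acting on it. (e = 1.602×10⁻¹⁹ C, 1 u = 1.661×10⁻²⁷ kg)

v×B = (-2.29×10⁴, 0, 2.11×10⁴) N/C.
E + v×B = (-2.29×10⁴, 0, 2.10×10⁴) N/C.
F = q(E + v×B) = (−1.602×10⁻¹⁹ C)·(-2.29×10⁴, 0, 2.10×10⁴) = (3.67×10⁻¹⁵, 0, -3.37×10⁻¹⁵) N.

F ≈ (3.67×10⁻¹⁵, 0, -3.37×10⁻¹⁵) N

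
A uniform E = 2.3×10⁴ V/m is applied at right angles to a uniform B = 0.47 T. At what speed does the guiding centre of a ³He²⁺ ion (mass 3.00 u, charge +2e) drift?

The steady drift has the magnetic force balancing the electric force, so v_d = E/B.
v_d = 2.3×10⁴/0.47 = 4.9×10⁴ m/s.

v_d ≈ 4.9×10⁴ m/s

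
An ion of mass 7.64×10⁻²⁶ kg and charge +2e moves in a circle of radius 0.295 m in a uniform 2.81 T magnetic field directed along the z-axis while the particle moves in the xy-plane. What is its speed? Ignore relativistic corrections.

v ≈ 3.48×10⁶ m/s

From |q|vB = mv²/r, v = |q|Br/m.
v = (3.204×10⁻¹⁹)(2.81)(0.295)/7.64×10⁻²⁶ ≈ 3.48×10⁶ m/s.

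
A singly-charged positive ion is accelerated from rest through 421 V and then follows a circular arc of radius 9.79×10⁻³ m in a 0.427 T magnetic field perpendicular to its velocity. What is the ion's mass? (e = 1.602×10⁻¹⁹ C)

m ≈ 3.32×10⁻²⁷ kg

Combine |q|V = ½mv² and r = mv/(|q|B): eliminate v to get m = qB²r²/(2V).
m = (1.602×10⁻¹⁹)(0.427)²(9.79×10⁻³)²/(2·421) ≈ 3.32×10⁻²⁷ kg.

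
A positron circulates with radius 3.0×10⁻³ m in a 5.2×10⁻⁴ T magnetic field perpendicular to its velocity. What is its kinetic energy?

KE ≈ 0.21 eV

v = |q|Br/m, then KE = ½mv² = (qBr)²/(2m).
v = (1.602×10⁻¹⁹)(5.2×10⁻⁴)(3.0×10⁻³)/9.109×10⁻³¹ ≈ 2.744×10⁵ m/s.
KE = ½(9.109×10⁻³¹)(2.744×10⁵)² ≈ 3.4×10⁻²⁰ J = 0.21 eV.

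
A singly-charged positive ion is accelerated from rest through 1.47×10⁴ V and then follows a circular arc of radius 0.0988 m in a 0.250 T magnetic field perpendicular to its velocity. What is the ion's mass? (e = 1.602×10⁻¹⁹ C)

Combine |q|V = ½mv² and r = mv/(|q|B): eliminate v to get m = qB²r²/(2V).
m = (1.602×10⁻¹⁹)(0.250)²(0.0988)²/(2·1.47×10⁴) ≈ 3.32×10⁻²⁷ kg.

m ≈ 3.32×10⁻²⁷ kg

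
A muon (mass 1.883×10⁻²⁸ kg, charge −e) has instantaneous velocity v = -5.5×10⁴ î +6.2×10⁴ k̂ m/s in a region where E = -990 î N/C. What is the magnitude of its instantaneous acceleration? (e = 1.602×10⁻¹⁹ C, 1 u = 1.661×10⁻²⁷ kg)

|a| ≈ 8.42×10¹¹ m/s²

Only an electric field acts, so F = qE = (−1.602×10⁻¹⁹ C)·(-990, 0, 0) = (1.59×10⁻¹⁶, 0, 0) N.
|a| = |F|/m = 1.586×10⁻¹⁶/1.883×10⁻²⁸ ≈ 8.42×10¹¹ m/s².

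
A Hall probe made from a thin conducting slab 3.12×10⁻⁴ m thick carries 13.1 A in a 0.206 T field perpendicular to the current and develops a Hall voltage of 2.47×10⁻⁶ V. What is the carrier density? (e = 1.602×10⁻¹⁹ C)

From V_H = IB/(n e t), n = IB/(V_H e t).
n = (13.1)(0.206)/((2.47×10⁻⁶)(1.602×10⁻¹⁹)(3.12×10⁻⁴)) ≈ 2.19×10²⁸ m⁻³.

n ≈ 2.19×10²⁸ m⁻³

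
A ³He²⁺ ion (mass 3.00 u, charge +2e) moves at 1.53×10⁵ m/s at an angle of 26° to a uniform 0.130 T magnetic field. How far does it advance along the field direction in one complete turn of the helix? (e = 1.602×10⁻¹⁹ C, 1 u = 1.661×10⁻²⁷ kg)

p ≈ 0.103 m

v∥ = v cosθ = 1.53×10⁵·cos26° ≈ 1.375×10⁵ m/s.
T = 2πm/(|q|B) = 2π(4.983×10⁻²⁷)/((3.204×10⁻¹⁹)(0.130)) ≈ 7.517×10⁻⁷ s.
pitch = v∥ T = (1.375×10⁵)(7.517×10⁻⁷) ≈ 0.103 m.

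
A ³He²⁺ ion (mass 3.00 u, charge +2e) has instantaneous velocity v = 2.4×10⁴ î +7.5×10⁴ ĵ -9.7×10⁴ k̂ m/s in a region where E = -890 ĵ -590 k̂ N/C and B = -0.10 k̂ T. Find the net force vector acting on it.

F ≈ (-2.40×10⁻¹⁵, 4.84×10⁻¹⁶, -1.89×10⁻¹⁶) N

v×B = (-7500, 2400, 0) N/C.
E + v×B = (-7500, 1510, -590) N/C.
F = q(E + v×B) = (3.204×10⁻¹⁹ C)·(-7500, 1510, -590) = (-2.40×10⁻¹⁵, 4.84×10⁻¹⁶, -1.89×10⁻¹⁶) N.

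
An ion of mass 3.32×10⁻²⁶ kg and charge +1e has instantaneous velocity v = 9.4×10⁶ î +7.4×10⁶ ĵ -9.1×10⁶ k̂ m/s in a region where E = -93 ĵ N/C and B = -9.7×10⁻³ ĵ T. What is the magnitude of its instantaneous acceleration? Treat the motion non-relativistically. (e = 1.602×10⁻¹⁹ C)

v×B = (-8.83×10⁴, 0, -9.12×10⁴) N/C.
E + v×B = (-8.83×10⁴, -93.0, -9.12×10⁴) N/C.
F = q(E + v×B) = (1.602×10⁻¹⁹ C)·(-8.83×10⁴, -93.0, -9.12×10⁴) = (-1.41×10⁻¹⁴, -1.49×10⁻¹⁷, -1.46×10⁻¹⁴) N.
|a| = |F|/m = 2.033×10⁻¹⁴/3.32×10⁻²⁶ ≈ 6.12×10¹¹ m/s².

|a| ≈ 6.12×10¹¹ m/s²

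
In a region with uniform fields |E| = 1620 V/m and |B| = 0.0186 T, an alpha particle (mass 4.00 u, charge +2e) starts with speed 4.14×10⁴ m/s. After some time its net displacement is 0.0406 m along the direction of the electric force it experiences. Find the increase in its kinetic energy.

The magnetic force is always ⟂ v and does no work; only the electric force changes KE.
ΔKE = F_E · d = |q|E d = (3.204×10⁻¹⁹)(1620)(0.0406) ≈ 2.11×10⁻¹⁷ J.

ΔKE ≈ 2.11×10⁻¹⁷ J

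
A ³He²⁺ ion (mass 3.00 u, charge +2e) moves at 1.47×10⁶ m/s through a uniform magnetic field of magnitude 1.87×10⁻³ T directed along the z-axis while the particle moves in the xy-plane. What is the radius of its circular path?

The magnetic force provides the centripetal force: |q|vB = mv²/r.
r = mv/(|q|B) = (4.983×10⁻²⁷)(1.47×10⁶)/((3.204×10⁻¹⁹)(1.87×10⁻³)) ≈ 12.2 m.

r ≈ 12.2 m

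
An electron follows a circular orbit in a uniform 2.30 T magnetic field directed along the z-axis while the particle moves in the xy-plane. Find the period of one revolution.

The cyclotron period depends only on m, q, B: T = 2πm/(|q|B).
T = 2π(9.109×10⁻³¹)/((1.602×10⁻¹⁹)(2.30)) ≈ 1.55×10⁻¹¹ s.

T ≈ 1.55×10⁻¹¹ s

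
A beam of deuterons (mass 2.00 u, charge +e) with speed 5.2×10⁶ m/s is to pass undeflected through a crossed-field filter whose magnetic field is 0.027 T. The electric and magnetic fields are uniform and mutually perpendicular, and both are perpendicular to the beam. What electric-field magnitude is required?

E = 1.4×10⁵ V/m

For straight-line motion qE = qvB, so E = vB.
E = 5.2×10⁶ × 0.027 = 1.4×10⁵ V/m.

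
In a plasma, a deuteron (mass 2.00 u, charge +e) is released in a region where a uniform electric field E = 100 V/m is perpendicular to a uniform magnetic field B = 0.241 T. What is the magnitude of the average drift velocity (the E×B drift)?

v_d ≈ 415 m/s

The E×B drift speed is v_d = E/B.
v_d = 100/0.241 = 415 m/s.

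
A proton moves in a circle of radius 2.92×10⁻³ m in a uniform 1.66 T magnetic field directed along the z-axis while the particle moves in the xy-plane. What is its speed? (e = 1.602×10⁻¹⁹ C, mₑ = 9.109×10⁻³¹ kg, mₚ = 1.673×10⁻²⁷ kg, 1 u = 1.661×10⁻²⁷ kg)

From |q|vB = mv²/r, v = |q|Br/m.
v = (1.602×10⁻¹⁹)(1.66)(2.92×10⁻³)/1.673×10⁻²⁷ ≈ 4.64×10⁵ m/s.

v ≈ 4.64×10⁵ m/s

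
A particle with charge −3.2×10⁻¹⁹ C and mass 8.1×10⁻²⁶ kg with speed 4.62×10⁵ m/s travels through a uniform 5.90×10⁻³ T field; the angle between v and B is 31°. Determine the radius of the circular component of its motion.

v⊥ = v sinθ = 4.62×10⁵·sin31° ≈ 2.379×10⁵ m/s.
r = m v⊥/(|q|B) = (8.1×10⁻²⁶)(2.379×10⁵)/((3.2×10⁻¹⁹)(5.90×10⁻³)) ≈ 10.2 m.

r ≈ 10.2 m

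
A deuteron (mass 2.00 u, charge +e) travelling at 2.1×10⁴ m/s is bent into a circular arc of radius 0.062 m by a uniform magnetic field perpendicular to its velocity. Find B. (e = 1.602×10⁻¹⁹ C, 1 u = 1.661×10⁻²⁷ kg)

From |q|vB = mv²/r, B = mv/(|q|r).
B = (3.322×10⁻²⁷)(2.1×10⁴)/((1.602×10⁻¹⁹)(0.062)) ≈ 7.0×10⁻³ T.

B ≈ 7.0×10⁻³ T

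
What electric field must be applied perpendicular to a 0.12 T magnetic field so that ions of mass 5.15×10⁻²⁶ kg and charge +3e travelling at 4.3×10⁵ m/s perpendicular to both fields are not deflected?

E = 5.2×10⁴ V/m

For straight-line motion qE = qvB, so E = vB.
E = 4.3×10⁵ × 0.12 = 5.2×10⁴ V/m.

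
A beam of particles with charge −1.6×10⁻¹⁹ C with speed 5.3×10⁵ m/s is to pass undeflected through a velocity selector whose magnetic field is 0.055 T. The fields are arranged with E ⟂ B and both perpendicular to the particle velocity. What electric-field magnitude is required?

For straight-line motion qE = qvB, so E = vB.
E = 5.3×10⁵ × 0.055 = 2.9×10⁴ V/m.

E = 2.9×10⁴ V/m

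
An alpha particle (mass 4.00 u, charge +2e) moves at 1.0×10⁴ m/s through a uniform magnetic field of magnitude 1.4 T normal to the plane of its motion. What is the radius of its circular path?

r ≈ 1.5×10⁻⁴ m

The magnetic force provides the centripetal force: |q|vB = mv²/r.
r = mv/(|q|B) = (6.644×10⁻²⁷)(1.0×10⁴)/((3.204×10⁻¹⁹)(1.4)) ≈ 1.5×10⁻⁴ m.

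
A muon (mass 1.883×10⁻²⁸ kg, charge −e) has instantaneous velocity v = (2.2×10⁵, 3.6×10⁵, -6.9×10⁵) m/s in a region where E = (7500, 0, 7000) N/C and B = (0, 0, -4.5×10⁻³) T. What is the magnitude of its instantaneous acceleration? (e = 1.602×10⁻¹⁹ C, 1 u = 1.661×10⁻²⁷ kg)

|a| ≈ 7.82×10¹² m/s²

v×B = (-1620, 990, 0) N/C.
E + v×B = (5880, 990, 7000) N/C.
F = q(E + v×B) = (−1.602×10⁻¹⁹ C)·(5880, 990, 7000) = (-9.42×10⁻¹⁶, -1.59×10⁻¹⁶, -1.12×10⁻¹⁵) N.
|a| = |F|/m = 1.473×10⁻¹⁵/1.883×10⁻²⁸ ≈ 7.82×10¹² m/s².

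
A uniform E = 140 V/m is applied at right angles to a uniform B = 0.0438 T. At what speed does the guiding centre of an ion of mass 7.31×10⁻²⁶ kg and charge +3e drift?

The steady drift has the magnetic force balancing the electric force, so v_d = E/B.
v_d = 140/0.0438 = 3200 m/s.

v_d ≈ 3200 m/s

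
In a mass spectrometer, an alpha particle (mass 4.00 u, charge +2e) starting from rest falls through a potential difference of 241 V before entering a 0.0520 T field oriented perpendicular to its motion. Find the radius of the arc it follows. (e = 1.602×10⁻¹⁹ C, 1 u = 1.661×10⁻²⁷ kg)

r ≈ 0.0608 m

Acceleration: |q|V = ½mv² ⇒ v = √(2|q|V/m) = √(2·3.204×10⁻¹⁹·241/6.644×10⁻²⁷) ≈ 1.525×10⁵ m/s.
In the field: r = mv/(|q|B) = (6.644×10⁻²⁷)(1.525×10⁵)/((3.204×10⁻¹⁹)(0.0520)) ≈ 0.0608 m.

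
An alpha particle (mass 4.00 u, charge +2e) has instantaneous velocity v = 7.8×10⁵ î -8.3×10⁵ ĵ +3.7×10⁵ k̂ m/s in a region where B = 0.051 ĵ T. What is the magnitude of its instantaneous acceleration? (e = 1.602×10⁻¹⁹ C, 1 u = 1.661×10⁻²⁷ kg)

|a| ≈ 2.12×10¹² m/s²

v×B = (-1.89×10⁴, 0, 3.98×10⁴) N/C.
F = q v×B = (3.204×10⁻¹⁹ C)·(-1.89×10⁴, 0, 3.98×10⁴) = (-6.05×10⁻¹⁵, 0, 1.27×10⁻¹⁴) N.
|a| = |F|/m = 1.411×10⁻¹⁴/6.644×10⁻²⁷ ≈ 2.12×10¹² m/s².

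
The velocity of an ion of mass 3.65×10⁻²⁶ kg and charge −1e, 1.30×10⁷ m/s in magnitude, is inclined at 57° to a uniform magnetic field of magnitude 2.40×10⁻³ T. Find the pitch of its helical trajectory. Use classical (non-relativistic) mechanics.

v∥ = v cosθ = 1.30×10⁷·cos57° ≈ 7.080×10⁶ m/s.
T = 2πm/(|q|B) = 2π(3.65×10⁻²⁶)/((1.602×10⁻¹⁹)(2.40×10⁻³)) ≈ 5.965×10⁻⁴ s.
pitch = v∥ T = (7.080×10⁶)(5.965×10⁻⁴) ≈ 4220 m.

p ≈ 4220 m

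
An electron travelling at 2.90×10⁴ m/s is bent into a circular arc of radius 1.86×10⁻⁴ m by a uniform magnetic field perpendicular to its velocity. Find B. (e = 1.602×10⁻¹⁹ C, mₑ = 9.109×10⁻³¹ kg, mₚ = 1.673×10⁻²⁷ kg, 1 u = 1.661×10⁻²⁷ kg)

From |q|vB = mv²/r, B = mv/(|q|r).
B = (9.109×10⁻³¹)(2.90×10⁴)/((1.602×10⁻¹⁹)(1.86×10⁻⁴)) ≈ 8.87×10⁻⁴ T.

B ≈ 8.87×10⁻⁴ T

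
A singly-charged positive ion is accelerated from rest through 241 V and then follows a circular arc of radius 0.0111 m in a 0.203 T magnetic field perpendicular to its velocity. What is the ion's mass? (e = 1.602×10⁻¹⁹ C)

Combine |q|V = ½mv² and r = mv/(|q|B): eliminate v to get m = qB²r²/(2V).
m = (1.602×10⁻¹⁹)(0.203)²(0.0111)²/(2·241) ≈ 1.69×10⁻²⁷ kg.

m ≈ 1.69×10⁻²⁷ kg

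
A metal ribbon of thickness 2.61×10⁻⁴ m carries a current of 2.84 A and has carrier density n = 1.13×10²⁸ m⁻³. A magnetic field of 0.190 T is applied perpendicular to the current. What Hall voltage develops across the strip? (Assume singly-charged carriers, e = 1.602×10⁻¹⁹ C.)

V_H = IB/(n e t).
V_H = (2.84)(0.190)/((1.13×10²⁸)(1.602×10⁻¹⁹)(2.61×10⁻⁴)) ≈ 1.14×10⁻⁶ V.

V_H ≈ 1.14×10⁻⁶ V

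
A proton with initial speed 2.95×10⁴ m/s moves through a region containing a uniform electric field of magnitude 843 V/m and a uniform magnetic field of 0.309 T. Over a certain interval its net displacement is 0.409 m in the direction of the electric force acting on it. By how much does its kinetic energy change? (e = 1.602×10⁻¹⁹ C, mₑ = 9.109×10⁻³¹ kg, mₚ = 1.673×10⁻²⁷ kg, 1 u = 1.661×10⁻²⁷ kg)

ΔKE ≈ 5.52×10⁻¹⁷ J

The magnetic force is always ⟂ v and does no work; only the electric force changes KE.
ΔKE = F_E · d = |q|E d = (1.602×10⁻¹⁹)(843)(0.409) ≈ 5.52×10⁻¹⁷ J.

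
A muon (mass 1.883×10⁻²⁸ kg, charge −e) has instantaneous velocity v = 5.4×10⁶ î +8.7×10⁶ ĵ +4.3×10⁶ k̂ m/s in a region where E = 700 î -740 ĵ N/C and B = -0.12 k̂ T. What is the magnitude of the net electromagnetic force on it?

v×B = (-1.04×10⁶, 6.48×10⁵, 0) N/C.
E + v×B = (-1.04×10⁶, 6.47×10⁵, 0) N/C.
F = q(E + v×B) = (−1.602×10⁻¹⁹ C)·(-1.04×10⁶, 6.47×10⁵, 0) = (1.67×10⁻¹³, -1.04×10⁻¹³, 0) N.
|F| = 1.97×10⁻¹³ N.

|F| ≈ 1.97×10⁻¹³ N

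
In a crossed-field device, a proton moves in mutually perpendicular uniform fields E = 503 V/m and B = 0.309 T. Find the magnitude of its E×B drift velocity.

The steady drift has the magnetic force balancing the electric force, so v_d = E/B.
v_d = 503/0.309 = 1630 m/s.

v_d ≈ 1630 m/s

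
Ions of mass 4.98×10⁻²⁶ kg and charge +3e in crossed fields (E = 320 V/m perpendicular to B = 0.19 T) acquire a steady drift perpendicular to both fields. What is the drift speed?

The E×B drift speed is v_d = E/B.
v_d = 320/0.19 = 1700 m/s.

v_d ≈ 1700 m/s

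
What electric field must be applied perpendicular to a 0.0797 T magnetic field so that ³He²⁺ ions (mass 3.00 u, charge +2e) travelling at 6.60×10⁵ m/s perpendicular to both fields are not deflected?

For straight-line motion qE = qvB, so E = vB.
E = 6.60×10⁵ × 0.0797 = 5.26×10⁴ V/m.

E = 5.26×10⁴ V/m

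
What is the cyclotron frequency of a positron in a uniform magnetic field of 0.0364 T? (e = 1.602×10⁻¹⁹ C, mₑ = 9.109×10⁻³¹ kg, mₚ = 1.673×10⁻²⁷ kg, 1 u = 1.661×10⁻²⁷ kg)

f ≈ 1.02×10⁹ Hz

f = |q|B/(2πm).
f = (1.602×10⁻¹⁹)(0.0364)/(2π·9.109×10⁻³¹) ≈ 1.02×10⁹ Hz.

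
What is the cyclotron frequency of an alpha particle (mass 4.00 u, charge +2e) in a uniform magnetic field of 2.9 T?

f = |q|B/(2πm).
f = (3.204×10⁻¹⁹)(2.9)/(2π·6.644×10⁻²⁷) ≈ 2.2×10⁷ Hz.

f ≈ 2.2×10⁷ Hz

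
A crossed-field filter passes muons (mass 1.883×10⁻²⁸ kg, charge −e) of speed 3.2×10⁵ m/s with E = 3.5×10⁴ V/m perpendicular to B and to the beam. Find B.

B = 0.11 T

Balance of forces in the selector: qE = qvB ⇒ B = E/v.
B = 3.5×10⁴/3.2×10⁵ = 0.11 T.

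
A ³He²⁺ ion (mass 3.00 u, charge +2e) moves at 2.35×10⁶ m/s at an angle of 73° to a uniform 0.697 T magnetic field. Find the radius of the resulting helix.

r ≈ 0.0501 m

v⊥ = v sinθ = 2.35×10⁶·sin73° ≈ 2.247×10⁶ m/s.
r = m v⊥/(|q|B) = (4.983×10⁻²⁷)(2.247×10⁶)/((3.204×10⁻¹⁹)(0.697)) ≈ 0.0501 m.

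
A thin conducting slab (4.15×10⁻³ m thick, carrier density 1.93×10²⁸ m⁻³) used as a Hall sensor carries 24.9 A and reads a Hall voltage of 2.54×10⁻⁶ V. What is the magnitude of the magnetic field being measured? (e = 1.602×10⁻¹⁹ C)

From V_H = IB/(n e t), B = V_H n e t / I.
B = (2.54×10⁻⁶)(1.93×10²⁸)(1.602×10⁻¹⁹)(4.15×10⁻³)/24.9 ≈ 1.31 T.

B ≈ 1.31 T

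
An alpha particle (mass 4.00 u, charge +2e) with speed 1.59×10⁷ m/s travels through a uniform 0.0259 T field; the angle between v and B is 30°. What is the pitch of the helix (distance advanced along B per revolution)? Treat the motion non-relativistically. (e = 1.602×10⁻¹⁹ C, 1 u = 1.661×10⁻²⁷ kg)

p ≈ 69.3 m

v∥ = v cosθ = 1.59×10⁷·cos30° ≈ 1.377×10⁷ m/s.
T = 2πm/(|q|B) = 2π(6.644×10⁻²⁷)/((3.204×10⁻¹⁹)(0.0259)) ≈ 5.031×10⁻⁶ s.
pitch = v∥ T = (1.377×10⁷)(5.031×10⁻⁶) ≈ 69.3 m.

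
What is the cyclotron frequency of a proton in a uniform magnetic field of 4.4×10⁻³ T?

f = |q|B/(2πm).
f = (1.602×10⁻¹⁹)(4.4×10⁻³)/(2π·1.673×10⁻²⁷) ≈ 6.7×10⁴ Hz.

f ≈ 6.7×10⁴ Hz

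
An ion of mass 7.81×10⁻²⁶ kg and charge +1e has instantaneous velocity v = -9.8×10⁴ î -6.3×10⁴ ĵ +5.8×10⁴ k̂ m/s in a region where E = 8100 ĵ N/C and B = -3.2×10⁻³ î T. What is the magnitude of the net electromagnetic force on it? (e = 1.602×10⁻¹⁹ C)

v×B = (0, -186, -202) N/C.
E + v×B = (0, 7910, -202) N/C.
F = q(E + v×B) = (1.602×10⁻¹⁹ C)·(0, 7910, -202) = (0, 1.27×10⁻¹⁵, -3.23×10⁻¹⁷) N.
|F| = 1.27×10⁻¹⁵ N.

|F| ≈ 1.27×10⁻¹⁵ N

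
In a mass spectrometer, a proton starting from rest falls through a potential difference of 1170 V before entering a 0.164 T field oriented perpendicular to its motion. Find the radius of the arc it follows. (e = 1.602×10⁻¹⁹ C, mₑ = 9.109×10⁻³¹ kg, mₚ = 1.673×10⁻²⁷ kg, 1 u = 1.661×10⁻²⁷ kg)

Acceleration: |q|V = ½mv² ⇒ v = √(2|q|V/m) = √(2·1.602×10⁻¹⁹·1170/1.673×10⁻²⁷) ≈ 4.734×10⁵ m/s.
In the field: r = mv/(|q|B) = (1.673×10⁻²⁷)(4.734×10⁵)/((1.602×10⁻¹⁹)(0.164)) ≈ 0.0301 m.

r ≈ 0.0301 m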